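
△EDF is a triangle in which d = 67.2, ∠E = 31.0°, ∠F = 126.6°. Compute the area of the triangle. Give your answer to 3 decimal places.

The third angle is ∠D = 180° − ∠F − ∠E = 22.40°.
Law of sines: e = d·sin E/sin D ≈ 90.825.
Law of sines: f = d·sin F/sin D ≈ 141.57.
Area = ½·d·e·sin F ≈ 2450.

2449.963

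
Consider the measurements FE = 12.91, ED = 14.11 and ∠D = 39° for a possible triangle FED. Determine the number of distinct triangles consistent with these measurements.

2

ED·sin D = 14.11·sin(39°) ≈ 8.88.
Since ED sin D < FE < ED (8.88 < 12.91 < 14.11), two triangles exist.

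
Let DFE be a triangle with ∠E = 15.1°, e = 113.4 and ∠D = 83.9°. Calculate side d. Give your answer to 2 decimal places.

432.84

The third angle is ∠F = 180° − ∠E − ∠D = 81.00°.
Law of sines: d = e·sin D/sin E ≈ 432.84.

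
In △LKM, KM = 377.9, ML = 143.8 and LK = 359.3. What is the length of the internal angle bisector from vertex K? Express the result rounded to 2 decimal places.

By the law of cosines, cos K = (LK² + KM² − ML²) / (2·LK·KM) ≈ 0.92513, so ∠K ≈ 22.31°.
The bisector from K has length 2·LK·KM·cos(∠K/2)/(LK+KM) ≈ 361.4.

361.40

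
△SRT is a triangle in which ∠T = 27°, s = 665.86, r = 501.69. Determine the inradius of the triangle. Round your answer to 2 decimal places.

By the law of cosines, t² = s² + r² − 2·s·r·cos T = 99771, so t ≈ 315.87.
Area = ½·s·r·sin T ≈ 75829.
Semiperimeter p = (665.86+501.69+315.87)/2 = 741.71.
Inradius = area/p = 75829/741.71 ≈ 102.24.

102.24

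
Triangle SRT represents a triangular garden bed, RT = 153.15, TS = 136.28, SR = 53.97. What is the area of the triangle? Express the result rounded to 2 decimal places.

Semiperimeter s = (153.15 + 136.28 + 53.97)/2 = 171.7.
Heron's formula: area = √(171.7·18.55·35.42·117.73) ≈ 3644.4.

area ≈ 3644.39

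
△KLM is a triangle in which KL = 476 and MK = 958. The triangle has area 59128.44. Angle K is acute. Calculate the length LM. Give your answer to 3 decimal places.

513.347

From area = ½·MK·KL·sin K, we get sin K = 2·area/(MK·KL) ≈ 0.25933.
Taking the acute solution, ∠K ≈ 15.03°.
Law of cosines then gives LM ≈ 513.35.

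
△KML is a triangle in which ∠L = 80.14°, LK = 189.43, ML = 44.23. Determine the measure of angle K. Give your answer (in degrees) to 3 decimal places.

13.475

By the law of cosines, KM² = ML² + LK² − 2·ML·LK·cos L = 34971, so KM ≈ 187.
Law of cosines again: cos K = (LK² + KM² − ML²)/(2·LK·KM) ≈ 0.97247, so ∠K ≈ 13.48°.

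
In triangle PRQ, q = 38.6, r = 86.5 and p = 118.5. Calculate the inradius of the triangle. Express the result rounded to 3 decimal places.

8.920

Semiperimeter s = (118.5 + 86.5 + 38.6)/2 = 121.8.
Heron's formula: area = √(121.8·3.3·35.3·83.2) ≈ 1086.5.
Inradius = area/s = 1086.5/121.8 ≈ 8.9204.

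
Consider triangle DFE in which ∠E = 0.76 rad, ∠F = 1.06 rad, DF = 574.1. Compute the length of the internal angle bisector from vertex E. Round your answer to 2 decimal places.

The third angle is ∠D = π − ∠F − ∠E = 1.322 rad.
Law of sines: FE = DF·sin D/sin E ≈ 807.59.
Law of sines: ED = DF·sin F/sin E ≈ 726.96.
The bisector from E has length 2·FE·ED·cos(∠E/2)/(FE+ED) ≈ 710.57.

t_E ≈ 710.57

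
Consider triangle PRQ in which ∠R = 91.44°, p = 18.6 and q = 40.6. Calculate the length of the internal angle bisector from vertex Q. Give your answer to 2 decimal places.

t_Q ≈ 22.31

By the law of cosines, r² = q² + p² − 2·q·p·cos R = 2032.3, so r ≈ 45.081.
Law of cosines again: cos Q = (p² + r² − q²)/(2·p·r) ≈ 0.43523, so ∠Q ≈ 64.20°.
The bisector from Q has length 2·p·r·cos(∠Q/2)/(p+r) ≈ 22.309.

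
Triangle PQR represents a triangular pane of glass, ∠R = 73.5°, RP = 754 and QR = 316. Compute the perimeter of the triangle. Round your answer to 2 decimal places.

1800.09

By the law of cosines, PQ² = QR² + RP² − 2·QR·RP·cos R = 5.3303e+05, so PQ ≈ 730.09.
Semiperimeter s = (316+754+730.09)/2 = 900.04.
Perimeter = 316 + 754 + 730.09 = 1800.1.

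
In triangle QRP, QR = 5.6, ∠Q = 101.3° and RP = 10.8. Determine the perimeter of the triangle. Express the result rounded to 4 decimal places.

Law of sines: sin P = QR·sin Q/RP ≈ 0.50847.
Since RP ≥ QR, only the acute value applies: ∠P ≈ 30.56°.
Then ∠R = 180° − ∠Q − ∠P ≈ 48.14°.
Law of sines gives PQ = RP·sin R/sin Q ≈ 8.2024.
Semiperimeter s = (10.8+8.2024+5.6)/2 = 12.301.
Perimeter = 10.8 + 8.2024 + 5.6 = 24.602.

24.6024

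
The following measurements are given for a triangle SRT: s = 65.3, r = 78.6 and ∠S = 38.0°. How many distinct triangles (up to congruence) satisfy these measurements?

r·sin S = 78.6·sin(38.0°) ≈ 48.39.
Since r sin S < s < r (48.39 < 65.3 < 78.6), two triangles exist.

2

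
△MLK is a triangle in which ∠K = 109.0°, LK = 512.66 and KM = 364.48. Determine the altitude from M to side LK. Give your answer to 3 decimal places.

By the law of cosines, ML² = LK² + KM² − 2·LK·KM·cos K = 5.1733e+05, so ML ≈ 719.26.
Area = ½·LK·KM·sin K ≈ 88337.
The altitude from M has length 2·area/LK ≈ 344.62.

344.623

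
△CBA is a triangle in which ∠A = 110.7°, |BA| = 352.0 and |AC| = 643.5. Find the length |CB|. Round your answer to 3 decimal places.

By the law of cosines, |CB|² = |BA|² + |AC|² − 2·|BA|·|AC|·cos A = 6.9813e+05, so |CB| ≈ 835.54.

835.541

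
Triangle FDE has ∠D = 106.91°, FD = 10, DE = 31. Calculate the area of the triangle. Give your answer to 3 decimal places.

Area = ½·FD·DE·sin D ≈ 148.3.

148.298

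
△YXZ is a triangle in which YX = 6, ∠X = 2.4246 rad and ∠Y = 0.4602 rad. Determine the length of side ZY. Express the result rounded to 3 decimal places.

The third angle is ∠Z = π − ∠Y − ∠X = 0.2568 rad.
Law of sines: ZY = YX·sin X/sin Z ≈ 15.524.

15.524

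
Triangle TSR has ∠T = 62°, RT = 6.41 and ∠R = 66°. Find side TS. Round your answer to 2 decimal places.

The third angle is ∠S = 180° − ∠R − ∠T = 52.00°.
Law of sines: TS = RT·sin R/sin S ≈ 7.4312.

7.43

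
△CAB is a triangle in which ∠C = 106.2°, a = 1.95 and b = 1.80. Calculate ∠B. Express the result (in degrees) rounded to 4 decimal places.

∠B ≈ 35.1798°

By the law of cosines, c² = a² + b² − 2·a·b·cos C = 9.001, so c ≈ 3.0002.
Law of cosines again: cos B = (c² + a² − b²)/(2·c·a) ≈ 0.81735, so ∠B ≈ 35.18°.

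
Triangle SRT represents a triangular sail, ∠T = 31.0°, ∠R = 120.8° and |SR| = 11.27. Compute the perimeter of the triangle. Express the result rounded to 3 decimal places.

The third angle is ∠S = 180° − ∠R − ∠T = 28.20°.
Law of sines: |RT| = |SR|·sin S/sin T ≈ 10.34.
Law of sines: |TS| = |SR|·sin R/sin T ≈ 18.796.
Semiperimeter s = (10.34+18.796+11.27)/2 = 20.203.
Perimeter = 10.34 + 18.796 + 11.27 = 40.406.

40.406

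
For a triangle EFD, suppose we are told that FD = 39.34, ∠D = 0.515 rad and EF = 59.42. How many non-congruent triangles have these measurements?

1

FD·sin D = 39.34·sin(0.515 rad) ≈ 19.38.
Since EF ≥ FD, exactly one triangle exists.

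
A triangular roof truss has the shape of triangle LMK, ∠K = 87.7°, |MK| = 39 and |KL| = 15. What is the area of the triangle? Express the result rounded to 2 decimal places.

Area = ½·|MK|·|KL|·sin K ≈ 292.26.

292.26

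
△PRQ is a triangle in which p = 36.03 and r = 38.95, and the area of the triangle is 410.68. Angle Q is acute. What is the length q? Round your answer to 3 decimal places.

23.226

From area = ½·p·r·sin Q, we get sin Q = 2·area/(p·r) ≈ 0.58528.
Taking the acute solution, ∠Q ≈ 35.82°.
Law of cosines then gives q ≈ 23.226.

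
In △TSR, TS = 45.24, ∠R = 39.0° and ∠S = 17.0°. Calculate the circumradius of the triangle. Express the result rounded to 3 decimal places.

35.944

The third angle is ∠T = 180° − ∠S − ∠R = 124.00°.
Law of sines: SR = TS·sin T/sin R ≈ 59.597.
Law of sines: RT = TS·sin S/sin R ≈ 21.018.
Circumradius = TS/(2 sin R) ≈ 35.944.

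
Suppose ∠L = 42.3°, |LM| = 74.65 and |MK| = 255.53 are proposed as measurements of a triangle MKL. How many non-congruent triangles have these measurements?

1

|LM|·sin L = 74.65·sin(42.3°) ≈ 50.24.
Since |MK| ≥ |LM|, exactly one triangle exists.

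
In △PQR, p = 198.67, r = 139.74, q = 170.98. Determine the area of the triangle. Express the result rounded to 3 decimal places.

11718.357

Semiperimeter s = (198.67 + 170.98 + 139.74)/2 = 254.69.
Heron's formula: area = √(254.69·56.025·83.715·114.95) ≈ 11718.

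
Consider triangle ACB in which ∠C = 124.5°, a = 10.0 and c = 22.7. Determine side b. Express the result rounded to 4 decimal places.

Law of sines: sin A = a·sin C/c ≈ 0.36305.
Since c ≥ a, only the acute value applies: ∠A ≈ 21.29°.
Then ∠B = 180° − ∠C − ∠A ≈ 34.21°.
Law of sines gives b = c·sin B/sin C ≈ 15.487.

15.4871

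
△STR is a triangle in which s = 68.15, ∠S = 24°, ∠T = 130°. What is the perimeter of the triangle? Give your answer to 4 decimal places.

The third angle is ∠R = 180° − ∠S − ∠T = 26.00°.
Law of sines: t = s·sin T/sin S ≈ 128.35.
Law of sines: r = s·sin R/sin S ≈ 73.45.
Semiperimeter p = (68.15+128.35+73.45)/2 = 134.98.
Perimeter = 68.15 + 128.35 + 73.45 = 269.95.

perimeter ≈ 269.9536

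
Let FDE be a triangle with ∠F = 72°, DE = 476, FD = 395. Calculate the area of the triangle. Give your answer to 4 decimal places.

area ≈ 77834.5388

Law of sines: sin E = FD·sin F/DE ≈ 0.78922.
Since DE ≥ FD, only the acute value applies: ∠E ≈ 52.11°.
Then ∠D = 180° − ∠F − ∠E ≈ 55.89°.
Law of sines gives EF = DE·sin D/sin F ≈ 414.38.
Area = ½·DE·FD·sin D ≈ 77835.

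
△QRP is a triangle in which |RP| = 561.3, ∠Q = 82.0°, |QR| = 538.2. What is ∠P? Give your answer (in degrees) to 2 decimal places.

71.72

Law of sines: sin P = |QR|·sin Q/|RP| ≈ 0.94951.
Since |RP| ≥ |QR|, only the acute value applies: ∠P ≈ 71.72°.
Then ∠R = 180° − ∠Q − ∠P ≈ 26.28°.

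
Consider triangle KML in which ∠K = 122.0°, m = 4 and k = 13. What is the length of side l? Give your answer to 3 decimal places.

Law of sines: sin M = m·sin K/k ≈ 0.26094.
Since k ≥ m, only the acute value applies: ∠M ≈ 15.13°.
Then ∠L = 180° − ∠K − ∠M ≈ 42.87°.
Law of sines gives l = k·sin L/sin K ≈ 10.43.

10.430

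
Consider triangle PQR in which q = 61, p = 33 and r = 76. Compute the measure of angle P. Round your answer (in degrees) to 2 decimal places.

By the law of cosines, cos P = (q² + r² − p²) / (2·q·r) ≈ 0.90682, so ∠P ≈ 24.93°.

24.93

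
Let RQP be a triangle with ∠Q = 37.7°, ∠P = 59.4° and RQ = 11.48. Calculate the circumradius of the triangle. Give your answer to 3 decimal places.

The third angle is ∠R = 180° − ∠Q − ∠P = 82.90°.
Law of sines: QP = RQ·sin R/sin P ≈ 13.235.
Law of sines: PR = RQ·sin Q/sin P ≈ 8.1561.
Circumradius = RQ/(2 sin P) ≈ 6.6687.

6.669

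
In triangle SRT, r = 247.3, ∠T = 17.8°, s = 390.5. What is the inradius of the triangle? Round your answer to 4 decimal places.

36.4330

By the law of cosines, t² = s² + r² − 2·s·r·cos T = 29752, so t ≈ 172.49.
Area = ½·s·r·sin T ≈ 14761.
Semiperimeter p = (390.5+247.3+172.49)/2 = 405.14.
Inradius = area/p = 14761/405.14 ≈ 36.433.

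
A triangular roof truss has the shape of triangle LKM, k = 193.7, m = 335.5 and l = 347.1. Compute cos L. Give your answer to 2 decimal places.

cos L ≈ 0.23

By the law of cosines, cos L = (k² + m² − l²) / (2·k·m) ≈ 0.22775, so ∠L ≈ 76.84°.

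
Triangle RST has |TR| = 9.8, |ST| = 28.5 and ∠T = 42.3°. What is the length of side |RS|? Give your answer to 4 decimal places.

22.2516

By the law of cosines, |RS|² = |ST|² + |TR|² − 2·|ST|·|TR|·cos T = 495.13, so |RS| ≈ 22.252.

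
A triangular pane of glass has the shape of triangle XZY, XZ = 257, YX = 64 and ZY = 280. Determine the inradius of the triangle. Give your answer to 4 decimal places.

Semiperimeter s = (280 + 64 + 257)/2 = 300.5.
Heron's formula: area = √(300.5·20.5·236.5·43.5) ≈ 7960.8.
Inradius = area/s = 7960.8/300.5 ≈ 26.492.

r ≈ 26.4920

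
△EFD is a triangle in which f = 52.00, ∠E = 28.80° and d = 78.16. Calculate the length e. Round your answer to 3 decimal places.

41.107

By the law of cosines, e² = f² + d² − 2·f·d·cos E = 1689.8, so e ≈ 41.107.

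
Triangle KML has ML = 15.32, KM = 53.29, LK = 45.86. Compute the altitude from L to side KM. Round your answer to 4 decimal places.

h_L ≈ 12.3140

Semiperimeter s = (15.32 + 45.86 + 53.29)/2 = 57.235.
Heron's formula: area = √(57.235·41.915·11.375·3.945) ≈ 328.11.
The altitude from L has length 2·area/KM ≈ 12.314.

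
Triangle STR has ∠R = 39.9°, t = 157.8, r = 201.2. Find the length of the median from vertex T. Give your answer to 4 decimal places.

Law of sines: sin T = t·sin R/r ≈ 0.50309.
Since r ≥ t, only the acute value applies: ∠T ≈ 30.20°.
Then ∠S = 180° − ∠R − ∠T ≈ 109.90°.
Law of sines gives s = r·sin S/sin R ≈ 294.94.
Median from T: ½√(2·r² + 2·s² − t²) ≈ 239.81.

m_T ≈ 239.8150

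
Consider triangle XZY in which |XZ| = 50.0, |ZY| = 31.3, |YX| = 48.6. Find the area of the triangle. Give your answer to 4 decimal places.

area ≈ 730.9061

Semiperimeter s = (31.3 + 48.6 + 50)/2 = 64.95.
Heron's formula: area = √(64.95·33.65·16.35·14.95) ≈ 730.91.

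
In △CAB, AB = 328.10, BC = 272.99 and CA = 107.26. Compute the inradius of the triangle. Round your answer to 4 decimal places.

Semiperimeter s = (328.1 + 272.99 + 107.26)/2 = 354.18.
Heron's formula: area = √(354.18·26.075·81.185·246.92) ≈ 13606.
Inradius = area/s = 13606/354.18 ≈ 38.416.

38.4162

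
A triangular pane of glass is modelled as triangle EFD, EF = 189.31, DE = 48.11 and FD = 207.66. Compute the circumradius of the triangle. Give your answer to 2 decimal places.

107.92

By the law of cosines, cos E = (DE² + EF² − FD²) / (2·DE·EF) ≈ -0.27284, so ∠E ≈ 105.83°.
Circumradius = FD/(2 sin E) ≈ 107.92.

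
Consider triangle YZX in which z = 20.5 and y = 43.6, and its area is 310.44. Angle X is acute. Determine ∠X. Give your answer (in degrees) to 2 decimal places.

From area = ½·y·z·sin X, we get sin X = 2·area/(y·z) ≈ 0.69465.
Taking the acute solution, ∠X ≈ 44.00°.

44.00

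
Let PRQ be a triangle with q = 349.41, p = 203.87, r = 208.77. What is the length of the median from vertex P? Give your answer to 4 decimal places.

m_P ≈ 269.1568

Median from P: ½√(2·r² + 2·q² − p²) ≈ 269.16.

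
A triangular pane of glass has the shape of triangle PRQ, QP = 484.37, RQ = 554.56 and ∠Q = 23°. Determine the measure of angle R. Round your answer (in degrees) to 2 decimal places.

60.13

By the law of cosines, PR² = RQ² + QP² − 2·RQ·QP·cos Q = 47633, so PR ≈ 218.25.
Law of cosines again: cos R = (PR² + RQ² − QP²)/(2·PR·RQ) ≈ 0.49803, so ∠R ≈ 60.13°.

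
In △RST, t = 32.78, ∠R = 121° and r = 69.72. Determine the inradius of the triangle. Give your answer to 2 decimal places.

Law of sines: sin T = t·sin R/r ≈ 0.40301.
Since r ≥ t, only the acute value applies: ∠T ≈ 23.77°.
Then ∠S = 180° − ∠R − ∠T ≈ 35.23°.
Law of sines gives s = r·sin S/sin R ≈ 46.924.
Area = ½·r·t·sin S ≈ 659.24.
Semiperimeter p = (69.72+46.924+32.78)/2 = 74.712.
Inradius = area/p = 659.24/74.712 ≈ 8.8237.

8.82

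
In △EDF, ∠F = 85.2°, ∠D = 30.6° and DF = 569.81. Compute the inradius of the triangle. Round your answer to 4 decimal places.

The third angle is ∠E = 180° − ∠D − ∠F = 64.20°.
Law of sines: FE = DF·sin D/sin E ≈ 322.17.
Law of sines: ED = DF·sin F/sin E ≈ 630.68.
Area = ½·DF·FE·sin F ≈ 91466.
Semiperimeter s = (569.81+322.17+630.68)/2 = 761.33.
Inradius = area/s = 91466/761.33 ≈ 120.14.

120.1402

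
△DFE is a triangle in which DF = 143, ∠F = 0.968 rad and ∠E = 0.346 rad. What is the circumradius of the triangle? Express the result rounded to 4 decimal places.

210.8289

The third angle is ∠D = π − ∠F − ∠E = 1.828 rad.
Law of sines: FE = DF·sin D/sin E ≈ 407.83.
Law of sines: ED = DF·sin F/sin E ≈ 347.34.
Circumradius = DF/(2 sin E) ≈ 210.83.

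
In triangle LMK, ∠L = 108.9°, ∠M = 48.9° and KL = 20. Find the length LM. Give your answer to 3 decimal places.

10.028

The third angle is ∠K = 180° − ∠L − ∠M = 22.20°.
Law of sines: LM = KL·sin K/sin M ≈ 10.028.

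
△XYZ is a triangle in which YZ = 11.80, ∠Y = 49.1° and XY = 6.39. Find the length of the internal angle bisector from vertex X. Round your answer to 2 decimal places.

By the law of cosines, ZX² = XY² + YZ² − 2·XY·YZ·cos Y = 81.335, so ZX ≈ 9.0186.
Law of cosines again: cos X = (ZX² + XY² − YZ²)/(2·ZX·XY) ≈ -0.14813, so ∠X ≈ 98.52°.
The bisector from X has length 2·ZX·XY·cos(∠X/2)/(ZX+XY) ≈ 4.8818.

4.88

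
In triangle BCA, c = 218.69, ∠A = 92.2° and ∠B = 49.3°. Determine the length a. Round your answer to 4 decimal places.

351.0420

The third angle is ∠C = 180° − ∠A − ∠B = 38.50°.
Law of sines: a = c·sin A/sin C ≈ 351.04.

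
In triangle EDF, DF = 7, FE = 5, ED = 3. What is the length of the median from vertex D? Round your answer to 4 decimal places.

m_D ≈ 4.7697

Median from D: ½√(2·ED² + 2·DF² − FE²) ≈ 4.7697.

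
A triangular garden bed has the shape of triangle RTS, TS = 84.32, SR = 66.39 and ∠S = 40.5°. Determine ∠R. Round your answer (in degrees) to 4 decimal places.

∠R ≈ 87.6236°

By the law of cosines, RT² = TS² + SR² − 2·TS·SR·cos S = 3004, so RT ≈ 54.809.
Law of cosines again: cos R = (SR² + RT² − TS²)/(2·SR·RT) ≈ 0.04146, so ∠R ≈ 87.62°.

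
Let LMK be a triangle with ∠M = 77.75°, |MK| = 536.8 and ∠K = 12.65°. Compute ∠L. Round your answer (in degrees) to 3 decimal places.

89.600

The third angle is ∠L = 180° − ∠M − ∠K = 89.60°.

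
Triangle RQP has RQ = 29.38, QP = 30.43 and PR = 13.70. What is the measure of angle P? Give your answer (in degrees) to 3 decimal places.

∠P ≈ 72.517°

By the law of cosines, cos P = (QP² + PR² − RQ²) / (2·QP·PR) ≈ 0.30043, so ∠P ≈ 72.52°.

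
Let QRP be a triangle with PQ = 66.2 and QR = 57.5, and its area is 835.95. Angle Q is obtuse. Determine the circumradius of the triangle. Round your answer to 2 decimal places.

137.21

From area = ½·PQ·QR·sin Q, we get sin Q = 2·area/(PQ·QR) ≈ 0.43922.
Taking the obtuse solution, ∠Q ≈ 153.95°.
Law of cosines then gives RP ≈ 120.53.
Circumradius = RP/(2 sin Q) ≈ 137.21.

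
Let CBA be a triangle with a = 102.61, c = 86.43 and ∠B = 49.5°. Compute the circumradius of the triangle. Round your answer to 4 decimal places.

By the law of cosines, b² = a² + c² − 2·a·c·cos B = 6479.6, so b ≈ 80.496.
Area = ½·a·c·sin B ≈ 3371.9.
Circumradius = b/(2 sin B) ≈ 52.93.

R ≈ 52.9296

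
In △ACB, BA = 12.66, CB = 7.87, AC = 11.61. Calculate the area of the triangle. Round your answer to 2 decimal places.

Semiperimeter s = (7.87 + 12.66 + 11.61)/2 = 16.07.
Heron's formula: area = √(16.07·8.2·3.41·4.46) ≈ 44.767.

area ≈ 44.77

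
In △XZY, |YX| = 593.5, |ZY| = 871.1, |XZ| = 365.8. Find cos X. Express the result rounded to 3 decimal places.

cos X ≈ -0.628

By the law of cosines, cos X = (|YX|² + |XZ|² − |ZY|²) / (2·|YX|·|XZ|) ≈ -0.62819, so ∠X ≈ 128.92°.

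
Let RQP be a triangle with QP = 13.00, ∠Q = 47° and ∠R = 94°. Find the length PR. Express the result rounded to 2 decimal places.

The third angle is ∠P = 180° − ∠R − ∠Q = 39.00°.
Law of sines: PR = QP·sin Q/sin R ≈ 9.5308.

9.53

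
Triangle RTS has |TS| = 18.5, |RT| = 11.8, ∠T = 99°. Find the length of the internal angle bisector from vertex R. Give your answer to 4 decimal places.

14.1585

By the law of cosines, |SR|² = |RT|² + |TS|² − 2·|RT|·|TS|·cos T = 549.79, so |SR| ≈ 23.448.
Law of cosines again: cos R = (|SR|² + |RT|² − |TS|²)/(2·|SR|·|RT|) ≈ 0.62668, so ∠R ≈ 51.19°.
The bisector from R has length 2·|SR|·|RT|·cos(∠R/2)/(|SR|+|RT|) ≈ 14.158.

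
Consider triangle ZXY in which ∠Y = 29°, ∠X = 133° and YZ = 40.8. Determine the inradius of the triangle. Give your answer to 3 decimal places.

r ≈ 4.008

The third angle is ∠Z = 180° − ∠X − ∠Y = 18.00°.
Law of sines: XY = YZ·sin Z/sin X ≈ 17.239.
Law of sines: ZX = YZ·sin Y/sin X ≈ 27.046.
Area = ½·YZ·XY·sin Y ≈ 170.5.
Semiperimeter s = (17.239+40.8+27.046)/2 = 42.543.
Inradius = area/s = 170.5/42.543 ≈ 4.0077.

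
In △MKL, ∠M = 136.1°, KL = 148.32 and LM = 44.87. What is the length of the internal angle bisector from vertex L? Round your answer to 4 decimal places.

t_L ≈ 66.2627

Law of sines: sin K = LM·sin M/KL ≈ 0.20977.
Since KL ≥ LM, only the acute value applies: ∠K ≈ 12.11°.
Then ∠L = 180° − ∠M − ∠K ≈ 31.79°.
Law of sines gives MK = KL·sin L/sin M ≈ 112.69.
The bisector from L has length 2·KL·LM·cos(∠L/2)/(KL+LM) ≈ 66.263.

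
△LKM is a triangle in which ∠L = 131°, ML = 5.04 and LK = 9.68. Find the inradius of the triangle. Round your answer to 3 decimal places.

By the law of cosines, KM² = ML² + LK² − 2·ML·LK·cos L = 183.12, so KM ≈ 13.532.
Area = ½·ML·LK·sin L ≈ 18.41.
Semiperimeter s = (13.532+5.04+9.68)/2 = 14.126.
Inradius = area/s = 18.41/14.126 ≈ 1.3033.

1.303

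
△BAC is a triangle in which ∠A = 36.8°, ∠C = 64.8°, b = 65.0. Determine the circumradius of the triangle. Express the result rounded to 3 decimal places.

R ≈ 33.178

The third angle is ∠B = 180° − ∠A − ∠C = 78.40°.
Law of sines: a = b·sin A/sin B ≈ 39.748.
Law of sines: c = b·sin C/sin B ≈ 60.04.
Circumradius = b/(2 sin B) ≈ 33.178.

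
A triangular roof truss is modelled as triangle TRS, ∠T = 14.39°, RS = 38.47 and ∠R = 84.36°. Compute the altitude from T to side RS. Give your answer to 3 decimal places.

h_T ≈ 152.254

The third angle is ∠S = 180° − ∠T − ∠R = 81.25°.
Law of sines: ST = RS·sin R/sin T ≈ 154.05.
Law of sines: TR = RS·sin S/sin T ≈ 152.99.
Area = ½·RS·ST·sin S ≈ 2928.6.
The altitude from T has length 2·area/RS ≈ 152.25.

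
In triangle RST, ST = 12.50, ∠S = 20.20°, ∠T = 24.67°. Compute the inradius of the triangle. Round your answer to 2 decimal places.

The third angle is ∠R = 180° − ∠S − ∠T = 135.13°.
Law of sines: TR = ST·sin S/sin R ≈ 6.118.
Law of sines: RS = ST·sin T/sin R ≈ 7.3953.
Area = ½·ST·TR·sin T ≈ 15.96.
Semiperimeter s = (12.5+6.118+7.3953)/2 = 13.007.
Inradius = area/s = 15.96/13.007 ≈ 1.2271.

1.23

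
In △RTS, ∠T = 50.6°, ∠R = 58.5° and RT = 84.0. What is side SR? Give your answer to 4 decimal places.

68.6911

The third angle is ∠S = 180° − ∠R − ∠T = 70.90°.
Law of sines: SR = RT·sin T/sin S ≈ 68.691.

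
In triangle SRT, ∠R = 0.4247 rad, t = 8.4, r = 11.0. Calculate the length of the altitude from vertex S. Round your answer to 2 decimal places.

Law of sines: sin T = t·sin R/r ≈ 0.31465.
Since r ≥ t, only the acute value applies: ∠T ≈ 0.3201 rad.
Then ∠S = π − ∠R − ∠T ≈ 2.3968 rad.
Law of sines gives s = r·sin S/sin R ≈ 18.095.
Area = ½·r·t·sin S ≈ 31.315.
The altitude from S has length 2·area/s ≈ 3.4612.

h_S ≈ 3.46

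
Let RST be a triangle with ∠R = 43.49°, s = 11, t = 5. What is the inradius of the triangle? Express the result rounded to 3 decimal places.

By the law of cosines, r² = s² + t² − 2·s·t·cos R = 66.196, so r ≈ 8.1361.
Area = ½·s·t·sin R ≈ 18.926.
Semiperimeter p = (8.1361+11+5)/2 = 12.068.
Inradius = area/p = 18.926/12.068 ≈ 1.5683.

1.568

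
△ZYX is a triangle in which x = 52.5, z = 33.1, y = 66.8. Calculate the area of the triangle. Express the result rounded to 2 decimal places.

855.37

Semiperimeter s = (33.1 + 66.8 + 52.5)/2 = 76.2.
Heron's formula: area = √(76.2·43.1·9.4·23.7) ≈ 855.37.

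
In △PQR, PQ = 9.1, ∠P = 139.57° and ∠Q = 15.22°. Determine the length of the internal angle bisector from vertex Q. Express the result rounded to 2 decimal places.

10.89

The third angle is ∠R = 180° − ∠P − ∠Q = 25.21°.
Law of sines: QR = PQ·sin P/sin R ≈ 13.855.
Law of sines: RP = PQ·sin Q/sin R ≈ 5.6088.
The bisector from Q has length 2·PQ·QR·cos(∠Q/2)/(PQ+QR) ≈ 10.888.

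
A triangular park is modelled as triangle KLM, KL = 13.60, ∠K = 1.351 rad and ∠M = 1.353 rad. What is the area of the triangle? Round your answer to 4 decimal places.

39.1719

The third angle is ∠L = π − ∠M − ∠K = 0.438 rad.
Law of sines: LM = KL·sin K/sin M ≈ 13.594.
Law of sines: MK = KL·sin L/sin M ≈ 5.9026.
Area = ½·KL·LM·sin L ≈ 39.172.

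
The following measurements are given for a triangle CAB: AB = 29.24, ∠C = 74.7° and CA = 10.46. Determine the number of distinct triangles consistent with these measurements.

CA·sin C = 10.46·sin(74.7°) ≈ 10.09.
Since AB ≥ CA, exactly one triangle exists.

1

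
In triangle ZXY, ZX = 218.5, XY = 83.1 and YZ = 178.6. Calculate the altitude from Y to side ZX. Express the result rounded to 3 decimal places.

Semiperimeter s = (83.1 + 178.6 + 218.5)/2 = 240.1.
Heron's formula: area = √(240.1·157·61.5·21.6) ≈ 7076.4.
The altitude from Y has length 2·area/ZX ≈ 64.772.

h_Y ≈ 64.772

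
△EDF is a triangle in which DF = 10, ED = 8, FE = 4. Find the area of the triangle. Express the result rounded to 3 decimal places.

Semiperimeter s = (10 + 4 + 8)/2 = 11.
Heron's formula: area = √(11·1·7·3) ≈ 15.199.

area ≈ 15.199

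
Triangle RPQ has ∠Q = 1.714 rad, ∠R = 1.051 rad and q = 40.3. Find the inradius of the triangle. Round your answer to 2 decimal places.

The third angle is ∠P = π − ∠Q − ∠R = 0.377 rad.
Law of sines: r = q·sin R/sin Q ≈ 35.339.
Law of sines: p = q·sin P/sin Q ≈ 14.974.
Area = ½·q·r·sin P ≈ 261.87.
Semiperimeter s = (35.339+14.974+40.3)/2 = 45.306.
Inradius = area/s = 261.87/45.306 ≈ 5.78.

5.78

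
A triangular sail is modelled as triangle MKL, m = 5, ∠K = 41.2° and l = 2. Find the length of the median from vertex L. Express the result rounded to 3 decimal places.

4.298

By the law of cosines, k² = l² + m² − 2·l·m·cos K = 13.952, so k ≈ 3.7352.
Median from L: ½√(2·m² + 2·k² − l²) ≈ 4.2984.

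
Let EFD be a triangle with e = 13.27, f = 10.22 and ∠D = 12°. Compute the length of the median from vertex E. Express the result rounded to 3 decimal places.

By the law of cosines, d² = e² + f² − 2·e·f·cos D = 15.23, so d ≈ 3.9025.
Median from E: ½√(2·f² + 2·d² − e²) ≈ 3.9769.

m_E ≈ 3.977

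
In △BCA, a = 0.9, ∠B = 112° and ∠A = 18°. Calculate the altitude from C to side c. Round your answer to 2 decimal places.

0.83

The third angle is ∠C = 180° − ∠A − ∠B = 50.00°.
Law of sines: b = a·sin B/sin A ≈ 2.7004.
Law of sines: c = a·sin C/sin A ≈ 2.2311.
Area = ½·a·b·sin C ≈ 0.93088.
The altitude from C has length 2·area/c ≈ 0.83447.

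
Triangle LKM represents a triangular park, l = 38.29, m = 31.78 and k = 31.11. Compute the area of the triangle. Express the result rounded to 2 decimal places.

area ≈ 477.50

Semiperimeter s = (38.29 + 31.11 + 31.78)/2 = 50.59.
Heron's formula: area = √(50.59·12.3·19.48·18.81) ≈ 477.5.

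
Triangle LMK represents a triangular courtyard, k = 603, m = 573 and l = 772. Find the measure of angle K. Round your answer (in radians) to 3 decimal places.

By the law of cosines, cos K = (l² + m² − k²) / (2·l·m) ≈ 0.63377, so ∠K ≈ 0.884 rad.

∠K ≈ 0.884 rad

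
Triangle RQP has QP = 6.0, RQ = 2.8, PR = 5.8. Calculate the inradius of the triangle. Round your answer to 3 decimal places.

Semiperimeter s = (6 + 5.8 + 2.8)/2 = 7.3.
Heron's formula: area = √(7.3·1.3·1.5·4.5) ≈ 8.0036.
Inradius = area/s = 8.0036/7.3 ≈ 1.0964.

r ≈ 1.096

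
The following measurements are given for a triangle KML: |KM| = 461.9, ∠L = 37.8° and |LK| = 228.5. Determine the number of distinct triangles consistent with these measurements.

|LK|·sin L = 228.5·sin(37.8°) ≈ 140.
Since |KM| ≥ |LK|, exactly one triangle exists.

1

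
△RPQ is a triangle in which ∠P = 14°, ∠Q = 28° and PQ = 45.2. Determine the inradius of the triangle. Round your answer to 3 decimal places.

The third angle is ∠R = 180° − ∠P − ∠Q = 138.00°.
Law of sines: QR = PQ·sin P/sin R ≈ 16.342.
Law of sines: RP = PQ·sin Q/sin R ≈ 31.713.
Area = ½·PQ·QR·sin Q ≈ 173.39.
Semiperimeter s = (45.2+16.342+31.713)/2 = 46.627.
Inradius = area/s = 173.39/46.627 ≈ 3.7186.

r ≈ 3.719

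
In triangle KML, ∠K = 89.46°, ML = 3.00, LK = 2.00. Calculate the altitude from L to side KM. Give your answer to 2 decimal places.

Law of sines: sin M = LK·sin K/ML ≈ 0.66664.
Since ML ≥ LK, only the acute value applies: ∠M ≈ 41.81°.
Then ∠L = 180° − ∠K − ∠M ≈ 48.73°.
Law of sines gives KM = ML·sin L/sin K ≈ 2.255.
Area = ½·ML·LK·sin L ≈ 2.2549.
The altitude from L has length 2·area/KM ≈ 1.9999.

2.00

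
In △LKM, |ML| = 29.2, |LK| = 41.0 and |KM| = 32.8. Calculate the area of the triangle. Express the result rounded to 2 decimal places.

474.87

Semiperimeter s = (32.8 + 29.2 + 41)/2 = 51.5.
Heron's formula: area = √(51.5·18.7·22.3·10.5) ≈ 474.87.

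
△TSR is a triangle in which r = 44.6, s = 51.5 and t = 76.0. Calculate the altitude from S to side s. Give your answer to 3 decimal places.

Semiperimeter p = (76 + 51.5 + 44.6)/2 = 86.05.
Heron's formula: area = √(86.05·10.05·34.55·41.45) ≈ 1112.9.
The altitude from S has length 2·area/s ≈ 43.218.

h_S ≈ 43.218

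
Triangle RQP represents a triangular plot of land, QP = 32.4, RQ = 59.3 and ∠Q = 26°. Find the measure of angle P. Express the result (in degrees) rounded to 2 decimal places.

By the law of cosines, PR² = RQ² + QP² − 2·RQ·QP·cos Q = 1112.5, so PR ≈ 33.354.
Law of cosines again: cos P = (QP² + PR² − RQ²)/(2·QP·PR) ≈ -0.62656, so ∠P ≈ 128.80°.

128.80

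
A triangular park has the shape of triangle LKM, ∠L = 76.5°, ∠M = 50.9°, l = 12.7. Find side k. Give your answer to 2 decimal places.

10.38

The third angle is ∠K = 180° − ∠M − ∠L = 52.60°.
Law of sines: k = l·sin K/sin L ≈ 10.376.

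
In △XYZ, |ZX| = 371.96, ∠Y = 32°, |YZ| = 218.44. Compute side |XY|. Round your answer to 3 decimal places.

538.737

Law of sines: sin X = |YZ|·sin Y/|ZX| ≈ 0.31120.
Since |ZX| ≥ |YZ|, only the acute value applies: ∠X ≈ 18.13°.
Then ∠Z = 180° − ∠Y − ∠X ≈ 129.87°.
Law of sines gives |XY| = |ZX|·sin Z/sin Y ≈ 538.74.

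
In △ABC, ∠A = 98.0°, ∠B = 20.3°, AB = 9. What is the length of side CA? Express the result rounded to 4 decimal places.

The third angle is ∠C = 180° − ∠A − ∠B = 61.70°.
Law of sines: CA = AB·sin B/sin C ≈ 3.5463.

3.5463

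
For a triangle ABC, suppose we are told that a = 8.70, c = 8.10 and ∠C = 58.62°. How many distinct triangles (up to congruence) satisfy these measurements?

2

a·sin C = 8.70·sin(58.62°) ≈ 7.427.
Since a sin C < c < a (7.427 < 8.10 < 8.70), two triangles exist.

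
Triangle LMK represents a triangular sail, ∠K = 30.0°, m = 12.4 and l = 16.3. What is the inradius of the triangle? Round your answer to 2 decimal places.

r ≈ 2.73

By the law of cosines, k² = l² + m² − 2·l·m·cos K = 69.368, so k ≈ 8.3287.
Area = ½·l·m·sin K ≈ 50.53.
Semiperimeter s = (16.3+12.4+8.3287)/2 = 18.514.
Inradius = area/s = 50.53/18.514 ≈ 2.7292.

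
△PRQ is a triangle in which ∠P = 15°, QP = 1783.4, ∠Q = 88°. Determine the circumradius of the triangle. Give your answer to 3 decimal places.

915.155

The third angle is ∠R = 180° − ∠Q − ∠P = 77.00°.
Law of sines: RQ = QP·sin P/sin R ≈ 473.72.
Law of sines: PR = QP·sin Q/sin R ≈ 1829.2.
Circumradius = QP/(2 sin R) ≈ 915.16.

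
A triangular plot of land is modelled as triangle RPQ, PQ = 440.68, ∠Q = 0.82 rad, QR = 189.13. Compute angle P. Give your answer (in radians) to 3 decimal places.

∠P ≈ 0.418 rad

By the law of cosines, RP² = PQ² + QR² − 2·PQ·QR·cos Q = 1.1625e+05, so RP ≈ 340.95.
Law of cosines again: cos P = (RP² + PQ² − QR²)/(2·RP·PQ) ≈ 0.91406, so ∠P ≈ 0.418 rad.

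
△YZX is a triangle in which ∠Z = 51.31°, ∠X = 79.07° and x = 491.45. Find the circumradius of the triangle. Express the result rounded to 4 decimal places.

R ≈ 250.2649

The third angle is ∠Y = 180° − ∠Z − ∠X = 49.62°.
Law of sines: y = x·sin Y/sin X ≈ 381.29.
Law of sines: z = x·sin Z/sin X ≈ 390.68.
Circumradius = x/(2 sin X) ≈ 250.26.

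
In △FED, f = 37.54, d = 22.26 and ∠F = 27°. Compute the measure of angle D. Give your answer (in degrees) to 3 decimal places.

∠D ≈ 15.617°

Law of sines: sin D = d·sin F/f ≈ 0.26920.
Since f ≥ d, only the acute value applies: ∠D ≈ 15.62°.
Then ∠E = 180° − ∠F − ∠D ≈ 137.38°.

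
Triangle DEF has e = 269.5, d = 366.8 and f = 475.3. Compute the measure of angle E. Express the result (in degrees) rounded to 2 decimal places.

By the law of cosines, cos E = (f² + d² − e²) / (2·f·d) ≈ 0.82546, so ∠E ≈ 34.36°.

34.36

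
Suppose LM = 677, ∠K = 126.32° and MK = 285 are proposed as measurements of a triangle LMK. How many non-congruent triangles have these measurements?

MK·sin K = 285·sin(126.32°) ≈ 229.6.
Since ∠K is not acute, a triangle exists only if LM > MK; here LM > MK, so there is exactly one triangle.

1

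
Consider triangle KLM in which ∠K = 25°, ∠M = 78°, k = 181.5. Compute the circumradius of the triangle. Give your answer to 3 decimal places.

R ≈ 214.733

The third angle is ∠L = 180° − ∠M − ∠K = 77.00°.
Law of sines: l = k·sin L/sin K ≈ 418.46.
Law of sines: m = k·sin M/sin K ≈ 420.08.
Circumradius = k/(2 sin K) ≈ 214.73.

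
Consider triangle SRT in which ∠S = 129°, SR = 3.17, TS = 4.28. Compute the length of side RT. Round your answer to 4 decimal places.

By the law of cosines, RT² = TS² + SR² − 2·TS·SR·cos S = 45.444, so RT ≈ 6.7412.

6.7412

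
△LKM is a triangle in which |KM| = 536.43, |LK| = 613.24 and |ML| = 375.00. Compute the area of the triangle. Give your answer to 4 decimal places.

Semiperimeter s = (536.43 + 375 + 613.24)/2 = 762.34.
Heron's formula: area = √(762.34·225.91·387.34·149.1) ≈ 99727.

area ≈ 99726.5424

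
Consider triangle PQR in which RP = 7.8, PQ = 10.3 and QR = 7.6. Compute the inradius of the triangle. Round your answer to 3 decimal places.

2.294

Semiperimeter s = (7.6 + 7.8 + 10.3)/2 = 12.85.
Heron's formula: area = √(12.85·5.25·5.05·2.55) ≈ 29.475.
Inradius = area/s = 29.475/12.85 ≈ 2.2937.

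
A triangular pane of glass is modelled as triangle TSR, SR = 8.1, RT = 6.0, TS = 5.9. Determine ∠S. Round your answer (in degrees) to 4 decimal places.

∠S ≈ 47.6242°

By the law of cosines, cos S = (TS² + SR² − RT²) / (2·TS·SR) ≈ 0.67399, so ∠S ≈ 47.62°.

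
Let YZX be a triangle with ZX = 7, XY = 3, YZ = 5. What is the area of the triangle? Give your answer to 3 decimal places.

area ≈ 6.495

Semiperimeter s = (7 + 3 + 5)/2 = 7.5.
Heron's formula: area = √(7.5·0.5·4.5·2.5) ≈ 6.4952.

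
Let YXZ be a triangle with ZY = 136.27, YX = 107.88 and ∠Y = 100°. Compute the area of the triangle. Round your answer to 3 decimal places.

7238.735

Area = ½·ZY·YX·sin Y ≈ 7238.7.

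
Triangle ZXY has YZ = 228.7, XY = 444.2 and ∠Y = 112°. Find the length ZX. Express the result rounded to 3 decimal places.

570.727

By the law of cosines, ZX² = XY² + YZ² − 2·XY·YZ·cos Y = 3.2573e+05, so ZX ≈ 570.73.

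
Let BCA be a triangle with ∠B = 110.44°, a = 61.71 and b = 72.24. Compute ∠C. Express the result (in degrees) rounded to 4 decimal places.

Law of sines: sin A = a·sin B/b ≈ 0.80045.
Since b ≥ a, only the acute value applies: ∠A ≈ 53.17°.
Then ∠C = 180° − ∠B − ∠A ≈ 16.39°.

16.3867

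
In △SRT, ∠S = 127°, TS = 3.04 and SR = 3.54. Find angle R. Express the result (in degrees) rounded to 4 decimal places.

By the law of cosines, RT² = TS² + SR² − 2·TS·SR·cos S = 34.726, so RT ≈ 5.8929.
Law of cosines again: cos R = (SR² + RT² − TS²)/(2·SR·RT) ≈ 0.91119, so ∠R ≈ 24.33°.

24.3303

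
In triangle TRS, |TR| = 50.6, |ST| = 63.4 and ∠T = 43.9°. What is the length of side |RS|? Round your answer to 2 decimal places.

44.24

By the law of cosines, |RS|² = |ST|² + |TR|² − 2·|ST|·|TR|·cos T = 1956.8, so |RS| ≈ 44.236.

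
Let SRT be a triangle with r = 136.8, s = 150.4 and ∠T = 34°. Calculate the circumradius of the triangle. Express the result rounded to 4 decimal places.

By the law of cosines, t² = s² + r² − 2·s·r·cos T = 7220, so t ≈ 84.97.
Area = ½·s·r·sin T ≈ 5752.6.
Circumradius = t/(2 sin T) ≈ 75.976.

75.9759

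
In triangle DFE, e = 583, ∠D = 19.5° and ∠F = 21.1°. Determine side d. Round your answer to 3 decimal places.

The third angle is ∠E = 180° − ∠D − ∠F = 139.40°.
Law of sines: d = e·sin D/sin E ≈ 299.04.

299.043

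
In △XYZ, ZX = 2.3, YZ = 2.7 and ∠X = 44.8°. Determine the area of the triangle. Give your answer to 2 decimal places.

Law of sines: sin Y = ZX·sin X/YZ ≈ 0.60024.
Since YZ ≥ ZX, only the acute value applies: ∠Y ≈ 36.89°.
Then ∠Z = 180° − ∠X − ∠Y ≈ 98.31°.
Law of sines gives XY = YZ·sin Z/sin X ≈ 3.7915.
Area = ½·YZ·ZX·sin Z ≈ 3.0724.

area ≈ 3.07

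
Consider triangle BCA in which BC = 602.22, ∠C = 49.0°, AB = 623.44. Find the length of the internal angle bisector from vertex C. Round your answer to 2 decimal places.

t_C ≈ 632.51

Law of sines: sin A = BC·sin C/AB ≈ 0.72902.
Since AB ≥ BC, only the acute value applies: ∠A ≈ 46.80°.
Then ∠B = 180° − ∠C − ∠A ≈ 84.20°.
Law of sines gives CA = AB·sin B/sin C ≈ 821.83.
The bisector from C has length 2·BC·CA·cos(∠C/2)/(BC+CA) ≈ 632.51.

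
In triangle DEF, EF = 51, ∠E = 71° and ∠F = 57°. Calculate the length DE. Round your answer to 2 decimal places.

54.28

The third angle is ∠D = 180° − ∠E − ∠F = 52.00°.
Law of sines: DE = EF·sin F/sin D ≈ 54.279.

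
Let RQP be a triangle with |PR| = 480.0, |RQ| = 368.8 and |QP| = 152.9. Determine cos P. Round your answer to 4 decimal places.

By the law of cosines, cos P = (|QP|² + |PR|² − |RQ|²) / (2·|QP|·|PR|) ≈ 0.80230, so ∠P ≈ 36.65°.

0.8023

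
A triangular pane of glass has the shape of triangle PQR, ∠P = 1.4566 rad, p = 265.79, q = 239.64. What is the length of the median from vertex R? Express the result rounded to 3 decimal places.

m_R ≈ 242.375

Law of sines: sin Q = q·sin P/p ≈ 0.89574.
Since p ≥ q, only the acute value applies: ∠Q ≈ 1.1101 rad.
Then ∠R = π − ∠P − ∠Q ≈ 0.5749 rad.
Law of sines gives r = p·sin R/sin P ≈ 145.47.
Median from R: ½√(2·p² + 2·q² − r²) ≈ 242.37.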